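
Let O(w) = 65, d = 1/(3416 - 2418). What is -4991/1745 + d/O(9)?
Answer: -12950577/4527926 ≈ -2.8602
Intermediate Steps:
d = 1/998 ≈ 0.0010020
-4991/1745 + d/O(9) = -4991/1745 + (1/998)/65 = -4991*1/1745 + (1/998)*(1/65) = -4991/1745 + 1/64870 = -12950577/4527926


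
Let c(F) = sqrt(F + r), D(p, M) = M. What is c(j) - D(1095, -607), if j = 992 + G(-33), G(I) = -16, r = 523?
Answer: 607 + sqrt(1499) ≈ 645.72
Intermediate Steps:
j = 976 (j = 992 - 16 = 976)
c(F) = sqrt(523 + F) (c(F) = sqrt(F + 523) = sqrt(523 + F))
c(j) - D(1095, -607) = sqrt(523 + 976) - 1*(-607) = sqrt(1499) + 607 = 607 + sqrt(1499)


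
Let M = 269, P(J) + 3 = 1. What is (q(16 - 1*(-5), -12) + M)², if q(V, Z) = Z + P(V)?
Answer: 65025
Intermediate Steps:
P(J) = -2 (P(J) = -3 + 1 = -2)
q(V, Z) = -2 + Z (q(V, Z) = Z - 2 = -2 + Z)
(q(16 - 1*(-5), -12) + M)² = ((-2 - 12) + 269)² = (-14 + 269)² = 255² = 65025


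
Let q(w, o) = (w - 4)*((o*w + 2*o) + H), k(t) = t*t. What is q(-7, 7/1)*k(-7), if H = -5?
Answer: 21560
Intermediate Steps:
k(t) = t²
q(w, o) = (-4 + w)*(-5 + 2*o + o*w) (q(w, o) = (w - 4)*((o*w + 2*o) - 5) = (-4 + w)*((2*o + o*w) - 5) = (-4 + w)*(-5 + 2*o + o*w))
q(-7, 7/1)*k(-7) = (20 - 56/1 - 5*(-7) + (7/1)*(-7)² - 2*7/1*(-7))*(-7)² = (20 - 56 + 35 + (7*1)*49 - 2*7*1*(-7))*49 = (20 - 8*7 + 35 + 7*49 - 2*7*(-7))*49 = (20 - 56 + 35 + 343 + 98)*49 = 440*49 = 21560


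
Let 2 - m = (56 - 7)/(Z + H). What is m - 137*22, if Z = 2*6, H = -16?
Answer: -11999/4 ≈ -2999.8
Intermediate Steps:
Z = 12
m = 57/4 (m = 2 - (56 - 7)/(12 - 16) = 2 - 49/(-4) = 2 - 49*(-1)/4 = 2 - 1*(-49/4) = 2 + 49/4 = 57/4 ≈ 14.250)
m - 137*22 = 57/4 - 137*22 = 57/4 - 3014 = -11999/4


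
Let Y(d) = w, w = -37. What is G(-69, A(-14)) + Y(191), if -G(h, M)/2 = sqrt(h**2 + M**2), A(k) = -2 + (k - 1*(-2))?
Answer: -37 - 2*sqrt(4957) ≈ -177.81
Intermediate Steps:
A(k) = k (A(k) = -2 + (k + 2) = -2 + (2 + k) = k)
Y(d) = -37
G(h, M) = -2*sqrt(M**2 + h**2) (G(h, M) = -2*sqrt(h**2 + M**2) = -2*sqrt(M**2 + h**2))
G(-69, A(-14)) + Y(191) = -2*sqrt((-14)**2 + (-69)**2) - 37 = -2*sqrt(196 + 4761) - 37 = -2*sqrt(4957) - 37 = -37 - 2*sqrt(4957)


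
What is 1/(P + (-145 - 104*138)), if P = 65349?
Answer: 1/50852 ≈ 1.9665e-5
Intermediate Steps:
1/(P + (-145 - 104*138)) = 1/(65349 + (-145 - 104*138)) = 1/(65349 + (-145 - 14352)) = 1/(65349 - 14497) = 1/50852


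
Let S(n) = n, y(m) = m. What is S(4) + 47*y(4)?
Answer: 192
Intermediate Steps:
S(4) + 47*y(4) = 4 + 47*4 = 4 + 188 = 192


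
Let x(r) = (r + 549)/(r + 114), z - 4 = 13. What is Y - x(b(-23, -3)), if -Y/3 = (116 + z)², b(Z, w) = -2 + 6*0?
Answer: -5944051/112 ≈ -53072.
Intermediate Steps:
z = 17 (z = 4 + 13 = 17)
b(Z, w) = -2 (b(Z, w) = -2 + 0 = -2)
Y = -53067 (Y = -3*(116 + 17)² = -3*133² = -3*17689 = -53067)
x(r) = (549 + r)/(114 + r)
Y - x(b(-23, -3)) = -53067 - (549 - 2)/(114 - 2) = -53067 - 547/112 = -5944051/112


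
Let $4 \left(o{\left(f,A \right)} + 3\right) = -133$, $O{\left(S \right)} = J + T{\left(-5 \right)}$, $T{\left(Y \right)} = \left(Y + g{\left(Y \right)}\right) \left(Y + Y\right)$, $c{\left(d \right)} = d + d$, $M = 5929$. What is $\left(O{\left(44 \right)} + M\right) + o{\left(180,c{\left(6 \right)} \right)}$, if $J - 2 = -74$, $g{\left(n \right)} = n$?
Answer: $\frac{23683}{4} \approx 5920.8$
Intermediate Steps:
$c{\left(d \right)} = 2 d$
$J = -72$ ($J = 2 - 74 = -72$)
$T{\left(Y \right)} = 4 Y^{2}$ ($T{\left(Y \right)} = \left(Y + Y\right) \left(Y + Y\right) = 2 Y 2 Y = 4 Y^{2}$)
$O{\left(S \right)} = 28$ ($O{\left(S \right)} = -72 + 4 \left(-5\right)^{2} = -72 + 4 \cdot 25 = -72 + 100 = 28$)
$o{\left(f,A \right)} = - \frac{145}{4}$ ($o{\left(f,A \right)} = -3 + \frac{1}{4} \left(-133\right) = -3 - \frac{133}{4} = - \frac{145}{4}$)
$\left(O{\left(44 \right)} + M\right) + o{\left(180,c{\left(6 \right)} \right)} = \left(28 + 5929\right) - \frac{145}{4} = 5957 - \frac{145}{4} = \frac{23683}{4}$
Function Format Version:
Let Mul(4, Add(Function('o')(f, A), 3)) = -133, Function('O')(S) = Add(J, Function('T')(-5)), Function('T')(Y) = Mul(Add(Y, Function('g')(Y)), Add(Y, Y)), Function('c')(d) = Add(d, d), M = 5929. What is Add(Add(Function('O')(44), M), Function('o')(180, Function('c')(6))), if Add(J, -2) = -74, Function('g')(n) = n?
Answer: Rational(23683, 4) ≈ 5920.8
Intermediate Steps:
Function('c')(d) = Mul(2, d)
J = -72 (J = Add(2, -74) = -72)
Function('T')(Y) = Mul(4, Pow(Y, 2)) (Function('T')(Y) = Mul(Add(Y, Y), Add(Y, Y)) = Mul(Mul(2, Y), Mul(2, Y)) = Mul(4, Pow(Y, 2)))
Function('O')(S) = 28 (Function('O')(S) = Add(-72, Mul(4, Pow(-5, 2))) = Add(-72, Mul(4, 25)) = Add(-72, 100) = 28)
Function('o')(f, A) = Rational(-145, 4) (Function('o')(f, A) = Add(-3, Mul(Rational(1, 4), -133)) = Add(-3, Rational(-133, 4)) = Rational(-145, 4))
Add(Add(Function('O')(44), M), Function('o')(180, Function('c')(6))) = Add(Add(28, 5929), Rational(-145, 4)) = Add(5957, Rational(-145, 4)) = Rational(23683, 4)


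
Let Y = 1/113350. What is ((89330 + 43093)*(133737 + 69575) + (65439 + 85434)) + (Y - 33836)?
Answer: 3051756283173551/113350 ≈ 2.6923e+10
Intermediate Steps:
Y = 1/113350 ≈ 8.8222e-6
((89330 + 43093)*(133737 + 69575) + (65439 + 85434)) + (Y - 33836) = ((89330 + 43093)*(133737 + 69575) + (65439 + 85434)) + (1/113350 - 33836) = (132423*203312 + 150873) - 3835310599/113350 = (26923184976 + 150873) - 3835310599/113350 = 26923335849 - 3835310599/113350 = 3051756283173551/113350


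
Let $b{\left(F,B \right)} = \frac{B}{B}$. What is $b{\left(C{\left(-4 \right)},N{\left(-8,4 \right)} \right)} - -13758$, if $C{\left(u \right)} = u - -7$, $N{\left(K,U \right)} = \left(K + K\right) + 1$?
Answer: $13759$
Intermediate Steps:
$N{\left(K,U \right)} = 1 + 2 K$ ($N{\left(K,U \right)} = 2 K + 1 = 1 + 2 K$)
$C{\left(u \right)} = 7 + u$ ($C{\left(u \right)} = u + 7 = 7 + u$)
$b{\left(F,B \right)} = 1$
$b{\left(C{\left(-4 \right)},N{\left(-8,4 \right)} \right)} - -13758 = 1 - -13758 = 1 + 13758 = 13759$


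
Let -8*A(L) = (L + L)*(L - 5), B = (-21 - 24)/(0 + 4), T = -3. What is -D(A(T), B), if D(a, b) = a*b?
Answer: -135/2 ≈ -67.500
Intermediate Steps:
B = -45/4 ≈ -11.250
A(L) = -L*(-5 + L)/4 (A(L) = -(L + L)*(L - 5)/8 = -2*L*(-5 + L)/8 = -L*(-5 + L)/4)
-D(A(T), B) = -(¼)*(-3)*(5 - 1*(-3))*(-45)/4 = -(¼)*(-3)*(5 + 3)*(-45)/4 = -(¼)*(-3)*8*(-45)/4 = -(-6)*(-45)/4 = -1*135/2 = -135/2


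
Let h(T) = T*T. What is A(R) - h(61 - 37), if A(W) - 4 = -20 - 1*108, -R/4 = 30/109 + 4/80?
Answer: -700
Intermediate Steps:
R = -709/545 (R = -4*(30/109 + 4/80) = -4*(30*(1/109) + 4*(1/80)) = -4*(30/109 + 1/20) = -4*709/2180 = -709/545 ≈ -1.3009)
A(W) = -124 (A(W) = 4 + (-20 - 1*108) = 4 + (-20 - 108) = 4 - 128 = -124)
h(T) = T²
A(R) - h(61 - 37) = -124 - (61 - 37)² = -124 - 1*24² = -124 - 1*576 = -124 - 576 = -700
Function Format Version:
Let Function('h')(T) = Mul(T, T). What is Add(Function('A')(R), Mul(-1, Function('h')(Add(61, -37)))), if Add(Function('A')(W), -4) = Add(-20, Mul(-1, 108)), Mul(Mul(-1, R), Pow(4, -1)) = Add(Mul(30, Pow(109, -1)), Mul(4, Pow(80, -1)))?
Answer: -700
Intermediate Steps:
R = Rational(-709, 545) (R = Mul(-4, Add(Mul(30, Pow(109, -1)), Mul(4, Pow(80, -1)))) = Mul(-4, Add(Mul(30, Rational(1, 109)), Mul(4, Rational(1, 80)))) = Mul(-4, Add(Rational(30, 109), Rational(1, 20))) = Mul(-4, Rational(709, 2180)) = Rational(-709, 545) ≈ -1.3009)
Function('A')(W) = -124 (Function('A')(W) = Add(4, Add(-20, Mul(-1, 108))) = Add(4, Add(-20, -108)) = Add(4, -128) = -124)
Function('h')(T) = Pow(T, 2)
Add(Function('A')(R), Mul(-1, Function('h')(Add(61, -37)))) = Add(-124, Mul(-1, Pow(Add(61, -37), 2))) = Add(-124, Mul(-1, Pow(24, 2))) = Add(-124, Mul(-1, 576)) = Add(-124, -576) = -700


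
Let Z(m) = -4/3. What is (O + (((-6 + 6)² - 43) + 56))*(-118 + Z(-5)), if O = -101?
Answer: 31504/3 ≈ 10501.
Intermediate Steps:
Z(m) = -4/3 (Z(m) = -4*⅓ = -4/3)
(O + (((-6 + 6)² - 43) + 56))*(-118 + Z(-5)) = (-101 + (((-6 + 6)² - 43) + 56))*(-118 - 4/3) = (-101 + ((0² - 43) + 56))*(-358/3) = (-101 + ((0 - 43) + 56))*(-358/3) = (-101 + (-43 + 56))*(-358/3) = (-101 + 13)*(-358/3) = -88*(-358/3) = 31504/3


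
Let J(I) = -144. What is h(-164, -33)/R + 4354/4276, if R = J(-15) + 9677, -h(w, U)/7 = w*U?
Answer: -60242651/20381554 ≈ -2.9557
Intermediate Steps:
h(w, U) = -7*U*w (h(w, U) = -7*w*U = -7*U*w)
R = 9533 (R = -144 + 9677 = 9533)
h(-164, -33)/R + 4354/4276 = -7*(-33)*(-164)/9533 + 4354/4276 = -37884*1/9533 + 4354*(1/4276) = -37884/9533 + 2177/2138 = -60242651/20381554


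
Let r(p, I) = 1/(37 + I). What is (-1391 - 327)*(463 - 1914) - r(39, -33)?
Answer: 9971271/4 ≈ 2.4928e+6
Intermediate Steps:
(-1391 - 327)*(463 - 1914) - r(39, -33) = (-1391 - 327)*(463 - 1914) - 1/(37 - 33) = -1718*(-1451) - 1/4 = 2492818 - 1*¼ = 2492818 - ¼ = 9971271/4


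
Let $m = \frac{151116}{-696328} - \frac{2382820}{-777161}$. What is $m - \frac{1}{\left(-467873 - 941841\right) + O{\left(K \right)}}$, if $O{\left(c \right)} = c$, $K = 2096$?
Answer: $\frac{12330919291501945}{4328097157529019} \approx 2.849$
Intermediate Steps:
$m = \frac{35040518711}{12299067382}$ ($m = 151116 \left(- \frac{1}{696328}\right) - - \frac{216620}{70651} = - \frac{37779}{174082} + \frac{216620}{70651} = \frac{35040518711}{12299067382} \approx 2.849$)
$m - \frac{1}{\left(-467873 - 941841\right) + O{\left(K \right)}} = \frac{35040518711}{12299067382} - \frac{1}{\left(-467873 - 941841\right) + 2096} = \frac{35040518711}{12299067382} - \frac{1}{-1409714 + 2096} = \frac{35040518711}{12299067382} - \frac{1}{-1407618} = \frac{35040518711}{12299067382} - - \frac{1}{1407618} = \frac{35040518711}{12299067382} + \frac{1}{1407618} = \frac{12330919291501945}{4328097157529019}$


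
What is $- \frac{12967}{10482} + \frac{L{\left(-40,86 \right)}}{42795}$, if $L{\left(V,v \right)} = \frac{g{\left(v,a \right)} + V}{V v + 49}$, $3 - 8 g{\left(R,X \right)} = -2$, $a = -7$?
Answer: $- \frac{55755338767}{45070377816} \approx -1.2371$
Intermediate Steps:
$g{\left(R,X \right)} = \frac{5}{8}$ ($g{\left(R,X \right)} = \frac{3}{8} - - \frac{1}{4} = \frac{3}{8} + \frac{1}{4} = \frac{5}{8}$)
$L{\left(V,v \right)} = \frac{\frac{5}{8} + V}{49 + V v}$ ($L{\left(V,v \right)} = \frac{\frac{5}{8} + V}{V v + 49} = \frac{\frac{5}{8} + V}{49 + V v}$)
$- \frac{12967}{10482} + \frac{L{\left(-40,86 \right)}}{42795} = - \frac{12967}{10482} + \frac{\frac{1}{49 - 3440} \left(\frac{5}{8} - 40\right)}{42795} = \left(-12967\right) \frac{1}{10482} + \frac{1}{49 - 3440} \left(- \frac{315}{8}\right) \frac{1}{42795} = - \frac{12967}{10482} + \frac{1}{-3391} \left(- \frac{315}{8}\right) \frac{1}{42795} = - \frac{12967}{10482} + \left(- \frac{1}{3391}\right) \left(- \frac{315}{8}\right) \frac{1}{42795} = - \frac{12967}{10482} + \frac{315}{27128} \cdot \frac{1}{42795} = - \frac{12967}{10482} + \frac{7}{25798728} = - \frac{55755338767}{45070377816}$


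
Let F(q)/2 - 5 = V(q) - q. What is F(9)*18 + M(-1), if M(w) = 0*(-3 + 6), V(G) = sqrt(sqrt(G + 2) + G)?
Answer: -144 + 36*sqrt(9 + sqrt(11)) ≈ -17.658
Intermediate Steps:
V(G) = sqrt(G + sqrt(2 + G)) (V(G) = sqrt(sqrt(2 + G) + G) = sqrt(G + sqrt(2 + G)))
M(w) = 0 (M(w) = 0*3 = 0)
F(q) = 10 - 2*q + 2*sqrt(q + sqrt(2 + q)) (F(q) = 10 + 2*(sqrt(q + sqrt(2 + q)) - q) = 10 + (-2*q + 2*sqrt(q + sqrt(2 + q))) = 10 - 2*q + 2*sqrt(q + sqrt(2 + q)))
F(9)*18 + M(-1) = (10 - 2*9 + 2*sqrt(9 + sqrt(2 + 9)))*18 + 0 = (10 - 18 + 2*sqrt(9 + sqrt(11)))*18 + 0 = (-8 + 2*sqrt(9 + sqrt(11)))*18 + 0 = (-144 + 36*sqrt(9 + sqrt(11))) + 0 = -144 + 36*sqrt(9 + sqrt(11))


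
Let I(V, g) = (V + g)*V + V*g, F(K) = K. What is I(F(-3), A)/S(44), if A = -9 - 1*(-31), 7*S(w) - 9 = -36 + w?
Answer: -861/17 ≈ -50.647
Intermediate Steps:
S(w) = -27/7 + w/7 (S(w) = 9/7 + (-36 + w)/7 = 9/7 + (-36/7 + w/7) = -27/7 + w/7)
A = 22 (A = -9 + 31 = 22)
I(V, g) = V*g + V*(V + g) (I(V, g) = V*(V + g) + V*g = V*g + V*(V + g))
I(F(-3), A)/S(44) = (-3*(-3 + 2*22))/(-27/7 + (1/7)*44) = (-3*(-3 + 44))/(-27/7 + 44/7) = (-3*41)/(17/7) = -123*7/17 = -861/17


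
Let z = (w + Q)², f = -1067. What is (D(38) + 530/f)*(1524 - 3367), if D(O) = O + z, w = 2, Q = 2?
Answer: -1084672/11 ≈ -98607.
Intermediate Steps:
z = 16 (z = (2 + 2)² = 4² = 16)
D(O) = 16 + O (D(O) = O + 16 = 16 + O)
(D(38) + 530/f)*(1524 - 3367) = ((16 + 38) + 530/(-1067))*(1524 - 3367) = (54 + 530*(-1/1067))*(-1843) = (54 - 530/1067)*(-1843) = (57088/1067)*(-1843) = -1084672/11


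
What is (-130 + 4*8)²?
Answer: 9604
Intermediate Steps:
(-130 + 4*8)² = (-130 + 32)² = (-98)² = 9604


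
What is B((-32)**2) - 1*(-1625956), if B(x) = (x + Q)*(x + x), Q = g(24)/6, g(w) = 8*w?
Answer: 3788644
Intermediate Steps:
Q = 32 (Q = (8*24)/6 = 192*(1/6) = 32)
B(x) = 2*x*(32 + x) (B(x) = (x + 32)*(x + x) = (32 + x)*(2*x) = 2*x*(32 + x))
B((-32)**2) - 1*(-1625956) = 2*(-32)**2*(32 + (-32)**2) - 1*(-1625956) = 2*1024*(32 + 1024) + 1625956 = 2*1024*1056 + 1625956 = 2162688 + 1625956 = 3788644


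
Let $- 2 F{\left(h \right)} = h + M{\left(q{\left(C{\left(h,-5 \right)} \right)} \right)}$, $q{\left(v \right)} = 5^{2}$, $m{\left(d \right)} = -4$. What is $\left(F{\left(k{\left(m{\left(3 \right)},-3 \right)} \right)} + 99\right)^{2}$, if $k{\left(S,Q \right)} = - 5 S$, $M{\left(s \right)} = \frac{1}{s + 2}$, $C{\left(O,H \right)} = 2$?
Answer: $\frac{23088025}{2916} \approx 7917.7$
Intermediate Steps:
$q{\left(v \right)} = 25$
$M{\left(s \right)} = \frac{1}{2 + s}$
$F{\left(h \right)} = - \frac{1}{54} - \frac{h}{2}$ ($F{\left(h \right)} = - \frac{h + \frac{1}{2 + 25}}{2} = - \frac{h + \frac{1}{27}}{2} = - \frac{\frac{1}{27} + h}{2} = - \frac{1}{54} - \frac{h}{2}$)
$\left(F{\left(k{\left(m{\left(3 \right)},-3 \right)} \right)} + 99\right)^{2} = \left(\left(- \frac{1}{54} - \frac{\left(-5\right) \left(-4\right)}{2}\right) + 99\right)^{2} = \left(\left(- \frac{1}{54} - 10\right) + 99\right)^{2} = \left(- \frac{541}{54} + 99\right)^{2} = \left(\frac{4805}{54}\right)^{2} = \frac{23088025}{2916}$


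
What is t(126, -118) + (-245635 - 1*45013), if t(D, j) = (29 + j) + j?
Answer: -290855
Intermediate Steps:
t(D, j) = 29 + 2*j
t(126, -118) + (-245635 - 1*45013) = (29 + 2*(-118)) + (-245635 - 1*45013) = (29 - 236) + (-245635 - 45013) = -207 - 290648 = -290855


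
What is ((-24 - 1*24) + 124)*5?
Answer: 380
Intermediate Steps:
((-24 - 1*24) + 124)*5 = ((-24 - 24) + 124)*5 = (-48 + 124)*5 = 76*5 = 380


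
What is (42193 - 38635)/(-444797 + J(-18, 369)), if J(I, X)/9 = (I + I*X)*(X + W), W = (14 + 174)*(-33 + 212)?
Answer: -3558/2039663537 ≈ -1.7444e-6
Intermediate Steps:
W = 33652 (W = 188*179 = 33652)
J(I, X) = 9*(33652 + X)*(I + I*X) (J(I, X) = 9*((I + I*X)*(X + 33652)) = 9*((I + I*X)*(33652 + X)) = 9*((33652 + X)*(I + I*X)) = 9*(33652 + X)*(I + I*X))
(42193 - 38635)/(-444797 + J(-18, 369)) = (42193 - 38635)/(-444797 + 9*(-18)*(33652 + 369**2 + 33653*369)) = 3558/(-444797 + 9*(-18)*(33652 + 136161 + 12417957)) = 3558/(-444797 + 9*(-18)*12587770) = 3558/(-444797 - 2039218740) = 3558/(-2039663537) = 3558*(-1/2039663537) = -3558/2039663537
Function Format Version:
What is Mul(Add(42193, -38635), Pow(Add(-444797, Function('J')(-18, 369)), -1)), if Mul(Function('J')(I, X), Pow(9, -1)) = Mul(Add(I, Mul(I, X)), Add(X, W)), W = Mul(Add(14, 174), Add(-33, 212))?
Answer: Rational(-3558, 2039663537) ≈ -1.7444e-6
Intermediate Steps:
W = 33652 (W = Mul(188, 179) = 33652)
Function('J')(I, X) = Mul(9, Add(33652, X), Add(I, Mul(I, X))) (Function('J')(I, X) = Mul(9, Mul(Add(I, Mul(I, X)), Add(X, 33652))) = Mul(9, Mul(Add(I, Mul(I, X)), Add(33652, X))) = Mul(9, Mul(Add(33652, X), Add(I, Mul(I, X)))) = Mul(9, Add(33652, X), Add(I, Mul(I, X))))
Mul(Add(42193, -38635), Pow(Add(-444797, Function('J')(-18, 369)), -1)) = Mul(Add(42193, -38635), Pow(Add(-444797, Mul(9, -18, Add(33652, Pow(369, 2), Mul(33653, 369)))), -1)) = Mul(3558, Pow(Add(-444797, Mul(9, -18, Add(33652, 136161, 12417957))), -1)) = Mul(3558, Pow(Add(-444797, Mul(9, -18, 12587770)), -1)) = Mul(3558, Pow(Add(-444797, -2039218740), -1)) = Mul(3558, Pow(-2039663537, -1)) = Mul(3558, Rational(-1, 2039663537)) = Rational(-3558, 2039663537)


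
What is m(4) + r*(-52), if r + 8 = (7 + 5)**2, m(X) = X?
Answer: -7068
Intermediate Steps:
r = 136 (r = -8 + (7 + 5)**2 = -8 + 12**2 = -8 + 144 = 136)
m(4) + r*(-52) = 4 + 136*(-52) = 4 - 7072 = -7068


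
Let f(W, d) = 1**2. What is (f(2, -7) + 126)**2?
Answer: 16129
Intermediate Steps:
f(W, d) = 1
(f(2, -7) + 126)**2 = (1 + 126)**2 = 127**2 = 16129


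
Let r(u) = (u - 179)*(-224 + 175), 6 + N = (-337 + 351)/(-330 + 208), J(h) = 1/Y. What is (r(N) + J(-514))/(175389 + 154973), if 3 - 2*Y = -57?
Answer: 16599301/604562460 ≈ 0.027457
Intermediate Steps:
Y = 30 (Y = 3/2 - ½*(-57) = 3/2 + 57/2 = 30)
J(h) = 1/30
N = -373/61 (N = -6 + (-337 + 351)/(-330 + 208) = -6 + 14/(-122) = -6 + 14*(-1/122) = -6 - 7/61 = -373/61 ≈ -6.1148)
r(u) = 8771 - 49*u (r(u) = (-179 + u)*(-49) = 8771 - 49*u)
(r(N) + J(-514))/(175389 + 154973) = ((8771 - 49*(-373/61)) + 1/30)/(175389 + 154973) = ((8771 + 18277/61) + 1/30)/330362 = (553308/61 + 1/30)*(1/330362) = (16599301/1830)*(1/330362) = 16599301/604562460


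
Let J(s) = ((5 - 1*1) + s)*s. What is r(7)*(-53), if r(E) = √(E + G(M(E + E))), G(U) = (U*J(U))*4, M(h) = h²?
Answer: -53*√30732807 ≈ -2.9382e+5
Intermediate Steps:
J(s) = s*(4 + s) (J(s) = ((5 - 1) + s)*s = (4 + s)*s = s*(4 + s))
G(U) = 4*U²*(4 + U) (G(U) = (U*(U*(4 + U)))*4 = (U²*(4 + U))*4 = 4*U²*(4 + U))
r(E) = √(E + 64*E⁴*(4 + 4*E²)) (r(E) = √(E + 4*((E + E)²)²*(4 + (E + E)²)) = √(E + 4*((2*E)²)²*(4 + (2*E)²)) = √(E + 4*(4*E²)²*(4 + 4*E²)) = √(E + 4*(16*E⁴)*(4 + 4*E²)) = √(E + 64*E⁴*(4 + 4*E²)))
r(7)*(-53) = √(7 + 256*7⁴ + 256*7⁶)*(-53) = √(7 + 256*2401 + 256*117649)*(-53) = √(7 + 614656 + 30118144)*(-53) = √30732807*(-53) = -53*√30732807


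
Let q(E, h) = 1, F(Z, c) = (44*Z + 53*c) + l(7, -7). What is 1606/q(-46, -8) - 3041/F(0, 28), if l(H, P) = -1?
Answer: 2378657/1483 ≈ 1603.9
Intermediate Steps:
F(Z, c) = -1 + 44*Z + 53*c (F(Z, c) = (44*Z + 53*c) - 1 = -1 + 44*Z + 53*c)
1606/q(-46, -8) - 3041/F(0, 28) = 1606/1 - 3041/(-1 + 44*0 + 53*28) = 1606*1 - 3041/(-1 + 0 + 1484) = 1606 - 3041/1483 = 2378657/1483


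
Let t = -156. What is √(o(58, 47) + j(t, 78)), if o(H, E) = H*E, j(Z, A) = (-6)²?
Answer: √2762 ≈ 52.555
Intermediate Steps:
j(Z, A) = 36
o(H, E) = E*H
√(o(58, 47) + j(t, 78)) = √(47*58 + 36) = √(2726 + 36) = √2762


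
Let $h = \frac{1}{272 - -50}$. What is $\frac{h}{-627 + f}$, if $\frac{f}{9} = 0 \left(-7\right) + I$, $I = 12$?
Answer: $- \frac{1}{167118} \approx -5.9838 \cdot 10^{-6}$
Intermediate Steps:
$f = 108$ ($f = 9 \left(0 \left(-7\right) + 12\right) = 9 \left(0 + 12\right) = 9 \cdot 12 = 108$)
$h = \frac{1}{322}$ ($h = \frac{1}{272 + 50} = \frac{1}{322} \approx 0.0031056$)
$\frac{h}{-627 + f} = \frac{1}{322 \left(-627 + 108\right)} = \frac{1}{322 \left(-519\right)} = \frac{1}{322} \left(- \frac{1}{519}\right) = - \frac{1}{167118}$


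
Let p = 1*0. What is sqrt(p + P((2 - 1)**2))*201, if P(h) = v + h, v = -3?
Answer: 201*I*sqrt(2) ≈ 284.26*I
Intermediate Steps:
p = 0
P(h) = -3 + h
sqrt(p + P((2 - 1)**2))*201 = sqrt(0 + (-3 + (2 - 1)**2))*201 = sqrt(0 + (-3 + 1**2))*201 = sqrt(0 + (-3 + 1))*201 = sqrt(0 - 2)*201 = sqrt(-2)*201 = (I*sqrt(2))*201 = 201*I*sqrt(2)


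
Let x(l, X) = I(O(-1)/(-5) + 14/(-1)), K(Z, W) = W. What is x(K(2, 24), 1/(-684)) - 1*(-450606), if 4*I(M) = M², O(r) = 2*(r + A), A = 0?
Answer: 11266306/25 ≈ 4.5065e+5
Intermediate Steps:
O(r) = 2*r (O(r) = 2*(r + 0) = 2*r)
I(M) = M²/4
x(l, X) = 1156/25 (x(l, X) = ((2*(-1))/(-5) + 14/(-1))²/4 = (-2*(-⅕) + 14*(-1))²/4 = (⅖ - 14)²/4 = (-68/5)²/4 = (¼)*(4624/25) = 1156/25)
x(K(2, 24), 1/(-684)) - 1*(-450606) = 1156/25 - 1*(-450606) = 1156/25 + 450606 = 11266306/25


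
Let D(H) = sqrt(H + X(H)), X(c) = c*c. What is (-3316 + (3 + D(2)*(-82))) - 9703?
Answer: -13016 - 82*sqrt(6) ≈ -13217.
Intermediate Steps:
X(c) = c**2
D(H) = sqrt(H + H**2)
(-3316 + (3 + D(2)*(-82))) - 9703 = (-3316 + (3 + sqrt(2*(1 + 2))*(-82))) - 9703 = (-3316 + (3 + sqrt(2*3)*(-82))) - 9703 = (-3316 + (3 + sqrt(6)*(-82))) - 9703 = (-3316 + (3 - 82*sqrt(6))) - 9703 = (-3313 - 82*sqrt(6)) - 9703 = -13016 - 82*sqrt(6)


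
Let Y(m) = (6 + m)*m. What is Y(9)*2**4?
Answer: 2160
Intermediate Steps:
Y(m) = m*(6 + m)
Y(9)*2**4 = (9*(6 + 9))*2**4 = (9*15)*16 = 135*16 = 2160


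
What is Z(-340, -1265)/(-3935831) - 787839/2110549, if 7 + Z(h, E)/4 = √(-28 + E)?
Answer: -3100742063837/8306764181219 - 4*I*√1293/3935831 ≈ -0.37328 - 3.6545e-5*I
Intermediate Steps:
Z(h, E) = -28 + 4*√(-28 + E)
Z(-340, -1265)/(-3935831) - 787839/2110549 = (-28 + 4*√(-28 - 1265))/(-3935831) - 787839/2110549 = (-28 + 4*√(-1293))*(-1/3935831) - 787839*1/2110549 = (-28 + 4*(I*√1293))*(-1/3935831) - 787839/2110549 = (-28 + 4*I*√1293)*(-1/3935831) - 787839/2110549 = (28/3935831 - 4*I*√1293/3935831) - 787839/2110549 = -3100742063837/8306764181219 - 4*I*√1293/3935831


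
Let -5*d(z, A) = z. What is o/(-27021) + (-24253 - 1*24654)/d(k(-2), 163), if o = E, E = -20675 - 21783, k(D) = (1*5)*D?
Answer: -1321431131/54042 ≈ -24452.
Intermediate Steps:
k(D) = 5*D
d(z, A) = -z/5
E = -42458
o = -42458
o/(-27021) + (-24253 - 1*24654)/d(k(-2), 163) = -42458/(-27021) + (-24253 - 1*24654)/((-(-2))) = -42458*(-1/27021) + (-24253 - 24654)/((-⅕*(-10))) = 42458/27021 - 48907/2 = -1321431131/54042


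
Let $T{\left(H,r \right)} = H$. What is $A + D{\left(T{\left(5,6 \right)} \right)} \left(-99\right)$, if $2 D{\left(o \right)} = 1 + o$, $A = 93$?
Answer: $-204$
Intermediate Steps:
$D{\left(o \right)} = \frac{1}{2} + \frac{o}{2}$ ($D{\left(o \right)} = \frac{1 + o}{2} = \frac{1}{2} + \frac{o}{2}$)
$A + D{\left(T{\left(5,6 \right)} \right)} \left(-99\right) = 93 + \left(\frac{1}{2} + \frac{1}{2} \cdot 5\right) \left(-99\right) = 93 + \left(\frac{1}{2} + \frac{5}{2}\right) \left(-99\right) = 93 + 3 \left(-99\right) = 93 - 297 = -204$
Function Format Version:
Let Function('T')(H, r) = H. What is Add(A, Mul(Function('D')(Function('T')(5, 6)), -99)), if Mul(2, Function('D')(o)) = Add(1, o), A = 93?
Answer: -204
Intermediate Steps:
Function('D')(o) = Add(Rational(1, 2), Mul(Rational(1, 2), o)) (Function('D')(o) = Mul(Rational(1, 2), Add(1, o)) = Add(Rational(1, 2), Mul(Rational(1, 2), o)))
Add(A, Mul(Function('D')(Function('T')(5, 6)), -99)) = Add(93, Mul(Add(Rational(1, 2), Mul(Rational(1, 2), 5)), -99)) = Add(93, Mul(Add(Rational(1, 2), Rational(5, 2)), -99)) = Add(93, Mul(3, -99)) = Add(93, -297) = -204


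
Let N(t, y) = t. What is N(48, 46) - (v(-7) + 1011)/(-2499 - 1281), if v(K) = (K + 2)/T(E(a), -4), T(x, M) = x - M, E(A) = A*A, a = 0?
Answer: 104257/2160 ≈ 48.267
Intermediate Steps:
E(A) = A²
v(K) = ½ + K/4 (v(K) = (K + 2)/(0² - 1*(-4)) = (2 + K)/(0 + 4) = (2 + K)/4 = (2 + K)*(¼) = ½ + K/4)
N(48, 46) - (v(-7) + 1011)/(-2499 - 1281) = 48 - ((½ + (¼)*(-7)) + 1011)/(-2499 - 1281) = 48 - ((½ - 7/4) + 1011)/(-3780) = 48 - (-5/4 + 1011)*(-1)/3780 = 48 - 4039*(-1)/(4*3780) = 48 - 1*(-577/2160) = 48 + 577/2160 = 104257/2160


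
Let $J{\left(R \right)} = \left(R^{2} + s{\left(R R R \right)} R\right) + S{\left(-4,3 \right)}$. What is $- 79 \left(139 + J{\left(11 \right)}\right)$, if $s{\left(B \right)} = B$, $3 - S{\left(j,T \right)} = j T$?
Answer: $-1178364$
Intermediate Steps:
$S{\left(j,T \right)} = 3 - T j$ ($S{\left(j,T \right)} = 3 - j T = 3 - T j$)
$J{\left(R \right)} = 15 + R^{2} + R^{4}$ ($J{\left(R \right)} = \left(R^{2} + R R R R\right) - \left(-3 + 3 \left(-4\right)\right) = \left(R^{2} + R^{2} R R\right) + \left(3 + 12\right) = \left(R^{2} + R^{3} R\right) + 15 = \left(R^{2} + R^{4}\right) + 15 = 15 + R^{2} + R^{4}$)
$- 79 \left(139 + J{\left(11 \right)}\right) = - 79 \left(139 + \left(15 + 11^{2} + 11^{4}\right)\right) = - 79 \left(139 + \left(15 + 121 + 14641\right)\right) = - 79 \left(139 + 14777\right) = \left(-79\right) 14916 = -1178364$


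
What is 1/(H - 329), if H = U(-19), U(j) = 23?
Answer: -1/306 ≈ -0.0032680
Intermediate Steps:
H = 23
1/(H - 329) = 1/(23 - 329) = 1/(-306) = -1/306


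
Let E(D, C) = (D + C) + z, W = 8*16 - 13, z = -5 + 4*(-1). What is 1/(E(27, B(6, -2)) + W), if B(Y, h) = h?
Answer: 1/131 ≈ 0.0076336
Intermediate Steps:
z = -9 (z = -5 - 4 = -9)
W = 115 (W = 128 - 13 = 115)
E(D, C) = -9 + C + D (E(D, C) = (D + C) - 9 = (C + D) - 9 = -9 + C + D)
1/(E(27, B(6, -2)) + W) = 1/((-9 - 2 + 27) + 115) = 1/(16 + 115) = 1/131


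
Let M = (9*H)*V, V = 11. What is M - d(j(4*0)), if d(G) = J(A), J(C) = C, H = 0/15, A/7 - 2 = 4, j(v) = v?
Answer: -42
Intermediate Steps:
A = 42 (A = 14 + 7*4 = 14 + 28 = 42)
H = 0 (H = 0*(1/15) = 0)
d(G) = 42
M = 0 (M = (9*0)*11 = 0*11 = 0)
M - d(j(4*0)) = 0 - 1*42 = 0 - 42 = -42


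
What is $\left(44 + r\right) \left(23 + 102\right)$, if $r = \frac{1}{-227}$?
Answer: $\frac{1248375}{227} \approx 5499.5$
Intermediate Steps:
$r = - \frac{1}{227} \approx -0.0044053$
$\left(44 + r\right) \left(23 + 102\right) = \left(44 - \frac{1}{227}\right) \left(23 + 102\right) = \frac{9987}{227} \cdot 125 = \frac{1248375}{227}$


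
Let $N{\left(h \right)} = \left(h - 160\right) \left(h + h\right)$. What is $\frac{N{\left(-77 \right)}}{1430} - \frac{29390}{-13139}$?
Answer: $\frac{23707951}{854035} \approx 27.76$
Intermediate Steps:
$N{\left(h \right)} = 2 h \left(-160 + h\right)$ ($N{\left(h \right)} = \left(-160 + h\right) 2 h = 2 h \left(-160 + h\right)$)
$\frac{N{\left(-77 \right)}}{1430} - \frac{29390}{-13139} = \frac{2 \left(-77\right) \left(-160 - 77\right)}{1430} - \frac{29390}{-13139} = 2 \left(-77\right) \left(-237\right) \frac{1}{1430} - - \frac{29390}{13139} = 36498 \cdot \frac{1}{1430} + \frac{29390}{13139} = \frac{1659}{65} + \frac{29390}{13139} = \frac{23707951}{854035}$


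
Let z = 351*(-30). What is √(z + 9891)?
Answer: 3*I*√71 ≈ 25.278*I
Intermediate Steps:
z = -10530
√(z + 9891) = √(-10530 + 9891) = √(-639) = 3*I*√71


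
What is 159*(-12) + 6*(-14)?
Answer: -1992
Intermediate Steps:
159*(-12) + 6*(-14) = -1908 - 84 = -1992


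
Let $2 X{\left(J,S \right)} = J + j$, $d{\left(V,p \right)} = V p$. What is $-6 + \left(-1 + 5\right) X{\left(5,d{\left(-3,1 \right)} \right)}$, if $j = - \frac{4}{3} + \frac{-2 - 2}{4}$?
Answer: $- \frac{2}{3} \approx -0.66667$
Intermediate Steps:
$j = - \frac{7}{3}$ ($j = \left(-4\right) \frac{1}{3} - 1 = - \frac{4}{3} - 1 = - \frac{7}{3} \approx -2.3333$)
$X{\left(J,S \right)} = - \frac{7}{6} + \frac{J}{2}$ ($X{\left(J,S \right)} = \frac{J - \frac{7}{3}}{2} = \frac{- \frac{7}{3} + J}{2} = - \frac{7}{6} + \frac{J}{2}$)
$-6 + \left(-1 + 5\right) X{\left(5,d{\left(-3,1 \right)} \right)} = -6 + \left(-1 + 5\right) \left(- \frac{7}{6} + \frac{1}{2} \cdot 5\right) = -6 + 4 \left(- \frac{7}{6} + \frac{5}{2}\right) = -6 + 4 \cdot \frac{4}{3} = -6 + \frac{16}{3} = - \frac{2}{3}$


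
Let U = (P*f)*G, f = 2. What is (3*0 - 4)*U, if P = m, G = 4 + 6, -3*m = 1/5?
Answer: 16/3 ≈ 5.3333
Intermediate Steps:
m = -1/15 (m = -1/3/5 = -1/3*1/5 = -1/15 ≈ -0.066667)
G = 10
P = -1/15 ≈ -0.066667
U = -4/3 (U = -1/15*2*10 = -2/15*10 = -4/3 ≈ -1.3333)
(3*0 - 4)*U = (3*0 - 4)*(-4/3) = (0 - 4)*(-4/3) = -4*(-4/3) = 16/3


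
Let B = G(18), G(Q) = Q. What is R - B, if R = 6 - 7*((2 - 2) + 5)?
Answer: -47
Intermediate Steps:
R = -29 (R = 6 - 7*(0 + 5) = 6 - 7*5 = 6 - 35 = -29)
B = 18
R - B = -29 - 1*18 = -29 - 18 = -47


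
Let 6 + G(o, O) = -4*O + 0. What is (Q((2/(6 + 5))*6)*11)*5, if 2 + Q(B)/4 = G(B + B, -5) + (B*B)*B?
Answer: 354000/121 ≈ 2925.6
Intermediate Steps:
G(o, O) = -6 - 4*O (G(o, O) = -6 + (-4*O + 0) = -6 - 4*O)
Q(B) = 48 + 4*B**3 (Q(B) = -8 + 4*((-6 - 4*(-5)) + (B*B)*B) = -8 + 4*((-6 + 20) + B**2*B) = -8 + 4*(14 + B**3) = -8 + (56 + 4*B**3) = 48 + 4*B**3)
(Q((2/(6 + 5))*6)*11)*5 = ((48 + 4*((2/(6 + 5))*6)**3)*11)*5 = ((48 + 4*((2/11)*6)**3)*11)*5 = ((48 + 4*(12/11)**3)*11)*5 = ((48 + 4*(1728/1331))*11)*5 = ((48 + 6912/1331)*11)*5 = ((70800/1331)*11)*5 = (70800/121)*5 = 354000/121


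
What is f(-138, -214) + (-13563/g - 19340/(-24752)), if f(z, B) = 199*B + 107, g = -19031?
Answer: -5002313706883/117763828 ≈ -42478.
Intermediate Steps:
f(z, B) = 107 + 199*B
f(-138, -214) + (-13563/g - 19340/(-24752)) = (107 + 199*(-214)) + (-13563/(-19031) - 19340/(-24752)) = (107 - 42586) + (-13563*(-1/19031) - 19340*(-1/24752)) = -42479 + (13563/19031 + 4835/6188) = -42479 + 175942729/117763828 = -5002313706883/117763828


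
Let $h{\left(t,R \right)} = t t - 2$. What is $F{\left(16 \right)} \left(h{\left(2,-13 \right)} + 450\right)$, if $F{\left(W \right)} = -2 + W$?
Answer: $6328$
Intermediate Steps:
$h{\left(t,R \right)} = -2 + t^{2}$ ($h{\left(t,R \right)} = t^{2} - 2 = -2 + t^{2}$)
$F{\left(16 \right)} \left(h{\left(2,-13 \right)} + 450\right) = \left(-2 + 16\right) \left(\left(-2 + 2^{2}\right) + 450\right) = 14 \left(\left(-2 + 4\right) + 450\right) = 14 \left(2 + 450\right) = 14 \cdot 452 = 6328$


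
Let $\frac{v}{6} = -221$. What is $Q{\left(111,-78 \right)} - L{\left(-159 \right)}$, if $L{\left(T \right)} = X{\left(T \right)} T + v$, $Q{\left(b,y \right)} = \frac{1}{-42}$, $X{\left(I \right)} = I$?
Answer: $- \frac{1006111}{42} \approx -23955.0$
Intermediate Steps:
$v = -1326$ ($v = 6 \left(-221\right) = -1326$)
$Q{\left(b,y \right)} = - \frac{1}{42}$
$L{\left(T \right)} = -1326 + T^{2}$ ($L{\left(T \right)} = T T - 1326 = T^{2} - 1326 = -1326 + T^{2}$)
$Q{\left(111,-78 \right)} - L{\left(-159 \right)} = - \frac{1}{42} - \left(-1326 + \left(-159\right)^{2}\right) = - \frac{1}{42} - \left(-1326 + 25281\right) = - \frac{1}{42} - 23955 = - \frac{1006111}{42}$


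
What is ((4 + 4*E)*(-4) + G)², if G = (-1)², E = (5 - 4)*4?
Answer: 6241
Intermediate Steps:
E = 4 (E = 1*4 = 4)
G = 1
((4 + 4*E)*(-4) + G)² = ((4 + 4*4)*(-4) + 1)² = ((4 + 16)*(-4) + 1)² = (20*(-4) + 1)² = (-80 + 1)² = (-79)² = 6241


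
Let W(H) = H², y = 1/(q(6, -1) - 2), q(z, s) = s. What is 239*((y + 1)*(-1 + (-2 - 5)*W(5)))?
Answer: -84128/3 ≈ -28043.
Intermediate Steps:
y = -⅓ (y = 1/(-1 - 2) = 1/(-3) = -⅓ ≈ -0.33333)
239*((y + 1)*(-1 + (-2 - 5)*W(5))) = 239*((-⅓ + 1)*(-1 + (-2 - 5)*5²)) = 239*(2*(-1 - 7*25)/3) = 239*(2*(-1 - 175)/3) = 239*((⅔)*(-176)) = 239*(-352/3) = -84128/3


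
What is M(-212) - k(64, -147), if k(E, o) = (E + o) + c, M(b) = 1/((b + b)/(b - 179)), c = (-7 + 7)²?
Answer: 35583/424 ≈ 83.922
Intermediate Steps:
c = 0 (c = 0² = 0)
M(b) = (-179 + b)/(2*b) (M(b) = 1/((2*b)/(-179 + b)) = 1/(2*b/(-179 + b)) = (-179 + b)/(2*b))
k(E, o) = E + o (k(E, o) = (E + o) + 0 = E + o)
M(-212) - k(64, -147) = (½)*(-179 - 212)/(-212) - (64 - 147) = (½)*(-1/212)*(-391) - 1*(-83) = 391/424 + 83 = 35583/424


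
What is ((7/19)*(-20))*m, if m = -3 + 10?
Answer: -980/19 ≈ -51.579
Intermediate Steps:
m = 7
((7/19)*(-20))*m = ((7/19)*(-20))*7 = -140/19*7 = -980/19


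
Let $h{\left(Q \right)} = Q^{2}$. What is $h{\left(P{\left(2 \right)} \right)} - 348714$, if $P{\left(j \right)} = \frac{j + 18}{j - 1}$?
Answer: $-348314$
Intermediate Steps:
$P{\left(j \right)} = \frac{18 + j}{-1 + j}$
$h{\left(P{\left(2 \right)} \right)} - 348714 = \left(\frac{18 + 2}{-1 + 2}\right)^{2} - 348714 = \left(1^{-1} \cdot 20\right)^{2} - 348714 = \left(1 \cdot 20\right)^{2} - 348714 = 20^{2} - 348714 = 400 - 348714 = -348314$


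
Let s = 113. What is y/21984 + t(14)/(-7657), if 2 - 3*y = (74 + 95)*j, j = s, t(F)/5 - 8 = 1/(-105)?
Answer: -115768609/392773472 ≈ -0.29475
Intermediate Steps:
t(F) = 839/21 (t(F) = 40 + 5/(-105) = 40 + 5*(-1/105) = 40 - 1/21 = 839/21)
j = 113
y = -6365 (y = ⅔ - (74 + 95)*113/3 = ⅔ - 169*113/3 = ⅔ - ⅓*19097 = ⅔ - 19097/3 = -6365)
y/21984 + t(14)/(-7657) = -6365/21984 + (839/21)/(-7657) = -6365*1/21984 + (839/21)*(-1/7657) = -6365/21984 - 839/160797 = -115768609/392773472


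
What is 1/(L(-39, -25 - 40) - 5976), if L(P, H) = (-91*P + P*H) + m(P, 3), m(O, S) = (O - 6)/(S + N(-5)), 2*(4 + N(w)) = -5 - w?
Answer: 1/153 ≈ 0.0065359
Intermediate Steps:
N(w) = -13/2 - w/2 (N(w) = -4 + (-5 - w)/2 = -4 + (-5/2 - w/2) = -13/2 - w/2)
m(O, S) = (-6 + O)/(-4 + S) (m(O, S) = (O - 6)/(S + (-13/2 - 1/2*(-5))) = (-6 + O)/(S + (-13/2 + 5/2)) = (-6 + O)/(S - 4) = (-6 + O)/(-4 + S))
L(P, H) = 6 - 92*P + H*P (L(P, H) = (-91*P + P*H) + (-6 + P)/(-4 + 3) = (-91*P + H*P) + (-6 + P)/(-1) = (-91*P + H*P) - (-6 + P) = (-91*P + H*P) + (6 - P) = 6 - 92*P + H*P)
1/(L(-39, -25 - 40) - 5976) = 1/((6 - 92*(-39) + (-25 - 40)*(-39)) - 5976) = 1/((6 + 3588 - 65*(-39)) - 5976) = 1/((6 + 3588 + 2535) - 5976) = 1/(6129 - 5976) = 1/153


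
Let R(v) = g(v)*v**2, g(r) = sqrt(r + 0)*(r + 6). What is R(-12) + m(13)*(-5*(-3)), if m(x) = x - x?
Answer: -1728*I*sqrt(3) ≈ -2993.0*I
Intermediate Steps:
g(r) = sqrt(r)*(6 + r)
m(x) = 0
R(v) = v**(5/2)*(6 + v) (R(v) = (sqrt(v)*(6 + v))*v**2 = v**(5/2)*(6 + v))
R(-12) + m(13)*(-5*(-3)) = (-12)**(5/2)*(6 - 12) + 0*(-5*(-3)) = (288*I*sqrt(3))*(-6) + 0*15 = -1728*I*sqrt(3) + 0 = -1728*I*sqrt(3)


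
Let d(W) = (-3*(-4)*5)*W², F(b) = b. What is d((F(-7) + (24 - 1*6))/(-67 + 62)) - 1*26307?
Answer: -130083/5 ≈ -26017.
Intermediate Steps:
d(W) = 60*W² (d(W) = (12*5)*W² = 60*W²)
d((F(-7) + (24 - 1*6))/(-67 + 62)) - 1*26307 = 60*((-7 + (24 - 1*6))/(-67 + 62))² - 1*26307 = 60*((-7 + (24 - 6))/(-5))² - 26307 = 60*((-7 + 18)*(-⅕))² - 26307 = 60*(11*(-⅕))² - 26307 = 60*(-11/5)² - 26307 = 60*(121/25) - 26307 = 1452/5 - 26307 = -130083/5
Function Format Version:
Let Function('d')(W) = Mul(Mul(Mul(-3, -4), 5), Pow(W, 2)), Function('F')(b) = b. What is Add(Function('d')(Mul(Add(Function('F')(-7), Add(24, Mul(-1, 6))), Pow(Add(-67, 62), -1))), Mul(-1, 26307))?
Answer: Rational(-130083, 5) ≈ -26017.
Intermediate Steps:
Function('d')(W) = Mul(60, Pow(W, 2)) (Function('d')(W) = Mul(Mul(12, 5), Pow(W, 2)) = Mul(60, Pow(W, 2)))
Add(Function('d')(Mul(Add(Function('F')(-7), Add(24, Mul(-1, 6))), Pow(Add(-67, 62), -1))), Mul(-1, 26307)) = Add(Mul(60, Pow(Mul(Add(-7, Add(24, Mul(-1, 6))), Pow(Add(-67, 62), -1)), 2)), Mul(-1, 26307)) = Add(Mul(60, Pow(Mul(Add(-7, Add(24, -6)), Pow(-5, -1)), 2)), -26307) = Add(Mul(60, Pow(Mul(Add(-7, 18), Rational(-1, 5)), 2)), -26307) = Add(Mul(60, Pow(Mul(11, Rational(-1, 5)), 2)), -26307) = Add(Mul(60, Pow(Rational(-11, 5), 2)), -26307) = Add(Mul(60, Rational(121, 25)), -26307) = Add(Rational(1452, 5), -26307) = Rational(-130083, 5)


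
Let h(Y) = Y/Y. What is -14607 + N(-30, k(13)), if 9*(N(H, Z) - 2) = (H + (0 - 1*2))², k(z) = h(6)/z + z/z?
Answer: -130421/9 ≈ -14491.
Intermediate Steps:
h(Y) = 1
k(z) = 1 + 1/z (k(z) = 1/z + z/z = 1/z + 1 = 1 + 1/z)
N(H, Z) = 2 + (-2 + H)²/9 (N(H, Z) = 2 + (H + (0 - 1*2))²/9 = 2 + (H + (0 - 2))²/9 = 2 + (H - 2)²/9 = 2 + (-2 + H)²/9)
-14607 + N(-30, k(13)) = -14607 + (2 + (-2 - 30)²/9) = -14607 + (2 + (⅑)*(-32)²) = -14607 + (2 + (⅑)*1024) = -14607 + (2 + 1024/9) = -14607 + 1042/9 = -130421/9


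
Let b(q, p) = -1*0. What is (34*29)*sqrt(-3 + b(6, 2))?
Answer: 986*I*sqrt(3) ≈ 1707.8*I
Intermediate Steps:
b(q, p) = 0
(34*29)*sqrt(-3 + b(6, 2)) = (34*29)*sqrt(-3 + 0) = 986*sqrt(-3) = 986*(I*sqrt(3)) = 986*I*sqrt(3)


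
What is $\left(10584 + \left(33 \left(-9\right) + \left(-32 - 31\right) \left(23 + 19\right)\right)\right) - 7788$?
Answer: $-147$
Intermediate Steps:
$\left(10584 + \left(33 \left(-9\right) + \left(-32 - 31\right) \left(23 + 19\right)\right)\right) - 7788 = \left(10584 - 2943\right) - 7788 = 7641 - 7788 = -147$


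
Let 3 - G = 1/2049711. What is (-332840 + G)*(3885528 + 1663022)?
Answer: -3785329895092243400/2049711 ≈ -1.8468e+12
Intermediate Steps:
G = 6149132/2049711 (G = 3 - 1/2049711 = 6149132/2049711 ≈ 3.0000)
(-332840 + G)*(3885528 + 1663022) = (-332840 + 6149132/2049711)*(3885528 + 1663022) = -682219660108/2049711*5548550 = -3785329895092243400/2049711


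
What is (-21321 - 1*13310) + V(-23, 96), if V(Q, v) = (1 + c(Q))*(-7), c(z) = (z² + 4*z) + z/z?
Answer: -37704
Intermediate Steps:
c(z) = 1 + z² + 4*z (c(z) = (z² + 4*z) + 1 = 1 + z² + 4*z)
V(Q, v) = -14 - 28*Q - 7*Q² (V(Q, v) = (1 + (1 + Q² + 4*Q))*(-7) = (2 + Q² + 4*Q)*(-7) = -14 - 28*Q - 7*Q²)
(-21321 - 1*13310) + V(-23, 96) = (-21321 - 1*13310) + (-14 - 28*(-23) - 7*(-23)²) = (-21321 - 13310) + (-14 + 644 - 7*529) = -34631 + (-14 + 644 - 3703) = -34631 - 3073 = -37704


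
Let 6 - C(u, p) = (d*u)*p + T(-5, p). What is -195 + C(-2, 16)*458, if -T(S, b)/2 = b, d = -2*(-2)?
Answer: 75833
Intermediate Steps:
d = 4
T(S, b) = -2*b
C(u, p) = 6 + 2*p - 4*p*u (C(u, p) = 6 - ((4*u)*p - 2*p) = 6 - (4*p*u - 2*p) = 6 - (-2*p + 4*p*u) = 6 + (2*p - 4*p*u) = 6 + 2*p - 4*p*u)
-195 + C(-2, 16)*458 = -195 + (6 + 2*16 - 4*16*(-2))*458 = -195 + (6 + 32 + 128)*458 = -195 + 166*458 = -195 + 76028 = 75833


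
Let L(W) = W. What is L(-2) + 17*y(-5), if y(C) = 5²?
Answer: 423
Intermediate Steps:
y(C) = 25
L(-2) + 17*y(-5) = -2 + 17*25 = -2 + 425 = 423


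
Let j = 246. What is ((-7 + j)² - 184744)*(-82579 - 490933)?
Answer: 73193321976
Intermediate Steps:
((-7 + j)² - 184744)*(-82579 - 490933) = ((-7 + 246)² - 184744)*(-82579 - 490933) = (239² - 184744)*(-573512) = (57121 - 184744)*(-573512) = -127623*(-573512) = 73193321976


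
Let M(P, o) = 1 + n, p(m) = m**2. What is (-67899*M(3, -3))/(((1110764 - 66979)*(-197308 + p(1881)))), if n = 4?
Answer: -67899/697426449721 ≈ -9.7357e-8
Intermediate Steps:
M(P, o) = 5 (M(P, o) = 1 + 4 = 5)
(-67899*M(3, -3))/(((1110764 - 66979)*(-197308 + p(1881)))) = (-67899*5)/(((1110764 - 66979)*(-197308 + 1881**2))) = -339495*1/(1043785*(-197308 + 3538161)) = -339495/(1043785*3340853) = -339495/3487132248605 = -339495*1/3487132248605 = -67899/697426449721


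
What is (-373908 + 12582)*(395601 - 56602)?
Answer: -122489152674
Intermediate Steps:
(-373908 + 12582)*(395601 - 56602) = -361326*338999 = -122489152674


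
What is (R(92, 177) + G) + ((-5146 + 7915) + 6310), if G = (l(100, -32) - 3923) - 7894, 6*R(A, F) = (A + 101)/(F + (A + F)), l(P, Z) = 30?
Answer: -7246415/2676 ≈ -2707.9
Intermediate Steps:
R(A, F) = (101 + A)/(6*(A + 2*F)) (R(A, F) = ((A + 101)/(F + (A + F)))/6 = ((101 + A)/(A + 2*F))/6 = (101 + A)/(6*(A + 2*F)))
G = -11787 (G = (30 - 3923) - 7894 = -3893 - 7894 = -11787)
(R(92, 177) + G) + ((-5146 + 7915) + 6310) = ((101 + 92)/(6*(92 + 2*177)) - 11787) + ((-5146 + 7915) + 6310) = ((⅙)*193/(92 + 354) - 11787) + (2769 + 6310) = ((⅙)*193/446 - 11787) + 9079 = ((⅙)*(1/446)*193 - 11787) + 9079 = (193/2676 - 11787) + 9079 = -31541819/2676 + 9079 = -7246415/2676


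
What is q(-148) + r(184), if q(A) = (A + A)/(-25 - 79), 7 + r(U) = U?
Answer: 2338/13 ≈ 179.85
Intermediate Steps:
r(U) = -7 + U
q(A) = -A/52 (q(A) = (2*A)/(-104) = (2*A)*(-1/104) = -A/52)
q(-148) + r(184) = -1/52*(-148) + (-7 + 184) = 37/13 + 177 = 2338/13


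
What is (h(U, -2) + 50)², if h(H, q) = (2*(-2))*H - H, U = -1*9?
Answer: 9025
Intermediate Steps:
U = -9
h(H, q) = -5*H (h(H, q) = -4*H - H = -5*H)
(h(U, -2) + 50)² = (-5*(-9) + 50)² = (45 + 50)² = 95² = 9025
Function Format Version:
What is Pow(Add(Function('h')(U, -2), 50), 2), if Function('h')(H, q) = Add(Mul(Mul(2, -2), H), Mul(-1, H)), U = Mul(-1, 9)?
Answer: 9025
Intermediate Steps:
U = -9
Function('h')(H, q) = Mul(-5, H) (Function('h')(H, q) = Add(Mul(-4, H), Mul(-1, H)) = Mul(-5, H))
Pow(Add(Function('h')(U, -2), 50), 2) = Pow(Add(Mul(-5, -9), 50), 2) = Pow(Add(45, 50), 2) = Pow(95, 2) = 9025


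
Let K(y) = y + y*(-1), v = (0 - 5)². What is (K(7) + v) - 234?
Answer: -209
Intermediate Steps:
v = 25 (v = (-5)² = 25)
K(y) = 0 (K(y) = y - y = 0)
(K(7) + v) - 234 = (0 + 25) - 234 = 25 - 234 = -209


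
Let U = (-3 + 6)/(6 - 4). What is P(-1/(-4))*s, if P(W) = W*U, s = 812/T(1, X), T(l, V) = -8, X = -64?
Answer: -609/16 ≈ -38.063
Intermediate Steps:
s = -203/2 (s = 812/(-8) = 812*(-⅛) = -203/2 ≈ -101.50)
U = 3/2 ≈ 1.5000
P(W) = 3*W/2 (P(W) = W*(3/2) = 3*W/2)
P(-1/(-4))*s = (3*(-1/(-4))/2)*(-203/2) = (3*(-1*(-¼))/2)*(-203/2) = ((3/2)*(¼))*(-203/2) = (3/8)*(-203/2) = -609/16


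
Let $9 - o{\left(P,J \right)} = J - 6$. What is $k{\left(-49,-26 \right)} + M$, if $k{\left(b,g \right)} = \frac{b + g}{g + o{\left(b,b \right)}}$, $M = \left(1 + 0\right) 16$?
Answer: $\frac{533}{38} \approx 14.026$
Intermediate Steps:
$o{\left(P,J \right)} = 15 - J$ ($o{\left(P,J \right)} = 9 - \left(J - 6\right) = 9 - \left(-6 + J\right) = 15 - J$)
$M = 16$ ($M = 1 \cdot 16 = 16$)
$k{\left(b,g \right)} = \frac{b + g}{15 + g - b}$ ($k{\left(b,g \right)} = \frac{b + g}{g - \left(-15 + b\right)} = \frac{b + g}{15 + g - b}$)
$k{\left(-49,-26 \right)} + M = \frac{-49 - 26}{15 - 26 - -49} + 16 = \frac{1}{15 - 26 + 49} \left(-75\right) + 16 = \frac{1}{38} \left(-75\right) + 16 = - \frac{75}{38} + 16 = \frac{533}{38}$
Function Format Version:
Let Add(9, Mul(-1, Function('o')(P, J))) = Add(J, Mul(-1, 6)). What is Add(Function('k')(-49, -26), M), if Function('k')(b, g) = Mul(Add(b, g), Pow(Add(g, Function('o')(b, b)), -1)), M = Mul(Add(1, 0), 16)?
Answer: Rational(533, 38) ≈ 14.026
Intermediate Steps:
Function('o')(P, J) = Add(15, Mul(-1, J)) (Function('o')(P, J) = Add(9, Mul(-1, Add(J, Mul(-1, 6)))) = Add(9, Mul(-1, Add(J, -6))) = Add(9, Mul(-1, Add(-6, J))) = Add(9, Add(6, Mul(-1, J))) = Add(15, Mul(-1, J)))
M = 16 (M = Mul(1, 16) = 16)
Function('k')(b, g) = Mul(Pow(Add(15, g, Mul(-1, b)), -1), Add(b, g)) (Function('k')(b, g) = Mul(Add(b, g), Pow(Add(g, Add(15, Mul(-1, b))), -1)) = Mul(Add(b, g), Pow(Add(15, g, Mul(-1, b)), -1)) = Mul(Pow(Add(15, g, Mul(-1, b)), -1), Add(b, g)))
Add(Function('k')(-49, -26), M) = Add(Mul(Pow(Add(15, -26, Mul(-1, -49)), -1), Add(-49, -26)), 16) = Add(Mul(Pow(Add(15, -26, 49), -1), -75), 16) = Add(Mul(Pow(38, -1), -75), 16) = Add(Mul(Rational(1, 38), -75), 16) = Add(Rational(-75, 38), 16) = Rational(533, 38)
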